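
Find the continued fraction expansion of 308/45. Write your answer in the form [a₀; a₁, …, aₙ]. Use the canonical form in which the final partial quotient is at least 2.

[6; 1, 5, 2, 3]

308 ÷ 45 → quotient 6, remainder 38
45 ÷ 38 → quotient 1, remainder 7
38 ÷ 7 → quotient 5, remainder 3
7 ÷ 3 → quotient 2, remainder 1
3 ÷ 1 → quotient 3, remainder 0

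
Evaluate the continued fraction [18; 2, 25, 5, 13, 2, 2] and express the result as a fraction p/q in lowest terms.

Start with 2.
2 + 1/(2/1) = 2 + 1/2 = 5/2
13 + 1/(5/2) = 13 + 2/5 = 67/5
5 + 1/(67/5) = 5 + 5/67 = 340/67
25 + 1/(340/67) = 25 + 67/340 = 8567/340
2 + 1/(8567/340) = 2 + 340/8567 = 17474/8567
18 + 1/(17474/8567) = 18 + 8567/17474 = 323099/17474

323099/17474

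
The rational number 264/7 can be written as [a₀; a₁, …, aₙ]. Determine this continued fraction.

Run the Euclidean algorithm, recording each quotient:
264 = 37·7 + 5, so a_0 = 37
7 = 1·5 + 2, so a_1 = 1
5 = 2·2 + 1, so a_2 = 2
2 = 2·1 + 0, so a_3 = 2

[37; 1, 2, 2]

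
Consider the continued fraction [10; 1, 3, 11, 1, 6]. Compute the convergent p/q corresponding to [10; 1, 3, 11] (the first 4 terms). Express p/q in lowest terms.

484/45

Use the convergent recurrence hₖ = aₖ·hₖ₋₁ + hₖ₋₂ (and likewise for the denominators kₖ):
a_0 = 10: 10/1
a_1 = 1: 11/1
a_2 = 3: 43/4
a_3 = 11: 484/45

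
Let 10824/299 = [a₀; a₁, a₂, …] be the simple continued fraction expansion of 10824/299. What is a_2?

Repeatedly divide and take the remainder:
10824 = 36·299 + 60, so a_0 = 36
299 = 4·60 + 59, so a_1 = 4
60 = 1·59 + 1, so a_2 = 1

1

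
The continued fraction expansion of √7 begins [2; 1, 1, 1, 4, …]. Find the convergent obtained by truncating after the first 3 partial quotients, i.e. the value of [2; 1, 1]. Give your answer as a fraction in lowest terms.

5/2

Work from the innermost term outward:
Start with 1.
1 + 1/(1/1) = 1 + 1/1 = 2/1
2 + 1/(2/1) = 2 + 1/2 = 5/2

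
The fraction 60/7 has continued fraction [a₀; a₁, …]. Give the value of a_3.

3

⌊60/7⌋ = 8, remainder 4
⌊7/4⌋ = 1, remainder 3
⌊4/3⌋ = 1, remainder 1
⌊3/1⌋ = 3, remainder 0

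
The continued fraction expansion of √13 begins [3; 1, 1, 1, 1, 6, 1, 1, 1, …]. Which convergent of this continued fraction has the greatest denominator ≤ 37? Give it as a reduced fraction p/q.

List convergents until the denominator exceeds the bound:
a_0 = 3: 3/1  (≤ bound)
a_1 = 1: 4/1  (≤ bound)
a_2 = 1: 7/2  (≤ bound)
a_3 = 1: 11/3  (≤ bound)
a_4 = 1: 18/5  (≤ bound)
a_5 = 6: 119/33  (≤ bound)
a_6 = 1: 137/38  (> 37, stop)

119/33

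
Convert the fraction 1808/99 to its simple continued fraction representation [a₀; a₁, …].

[18; 3, 1, 4, 5]

1808 ÷ 99 → quotient 18, remainder 26
99 ÷ 26 → quotient 3, remainder 21
26 ÷ 21 → quotient 1, remainder 5
21 ÷ 5 → quotient 4, remainder 1
5 ÷ 1 → quotient 5, remainder 0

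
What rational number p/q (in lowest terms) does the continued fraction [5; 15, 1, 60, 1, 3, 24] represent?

Start with 24.
3 + 1/(24/1) = 3 + 1/24 = 73/24
1 + 1/(73/24) = 1 + 24/73 = 97/73
60 + 1/(97/73) = 60 + 73/97 = 5893/97
1 + 1/(5893/97) = 1 + 97/5893 = 5990/5893
15 + 1/(5990/5893) = 15 + 5893/5990 = 95743/5990
5 + 1/(95743/5990) = 5 + 5990/95743 = 484705/95743

484705/95743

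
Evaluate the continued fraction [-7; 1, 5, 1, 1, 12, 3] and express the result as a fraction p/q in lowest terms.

Build up convergents one term at a time:
a_0 = -7: -7/1
a_1 = 1: -6/1
a_2 = 5: -37/6
a_3 = 1: -43/7
a_4 = 1: -80/13
a_5 = 12: -1003/163
a_6 = 3: -3089/502

-3089/502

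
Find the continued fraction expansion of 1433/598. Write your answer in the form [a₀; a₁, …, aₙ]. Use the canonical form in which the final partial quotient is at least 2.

⌊1433/598⌋ = 2, remainder 237
⌊598/237⌋ = 2, remainder 124
⌊237/124⌋ = 1, remainder 113
⌊124/113⌋ = 1, remainder 11
⌊113/11⌋ = 10, remainder 3
⌊11/3⌋ = 3, remainder 2
⌊3/2⌋ = 1, remainder 1
⌊2/1⌋ = 2, remainder 0

[2; 2, 1, 1, 10, 3, 1, 2]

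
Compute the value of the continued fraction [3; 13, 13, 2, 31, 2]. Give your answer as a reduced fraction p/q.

69464/22579

Starting at the tail and folding back:
Start with 2.
31 + 1/(2/1) = 31 + 1/2 = 63/2
2 + 1/(63/2) = 2 + 2/63 = 128/63
13 + 1/(128/63) = 13 + 63/128 = 1727/128
13 + 1/(1727/128) = 13 + 128/1727 = 22579/1727
3 + 1/(22579/1727) = 3 + 1727/22579 = 69464/22579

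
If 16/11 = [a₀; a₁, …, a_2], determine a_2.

⌊16/11⌋ = 1, remainder 5
⌊11/5⌋ = 2, remainder 1
⌊5/1⌋ = 5, remainder 0

5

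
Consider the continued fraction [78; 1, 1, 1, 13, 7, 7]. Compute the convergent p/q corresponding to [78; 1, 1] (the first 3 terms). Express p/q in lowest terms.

Start with 1.
1 + 1/(1/1) = 1 + 1/1 = 2/1
78 + 1/(2/1) = 78 + 1/2 = 157/2

157/2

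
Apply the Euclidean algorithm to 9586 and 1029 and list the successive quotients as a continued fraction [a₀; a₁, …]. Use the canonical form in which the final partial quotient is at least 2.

[9; 3, 6, 54]

Run the Euclidean algorithm, recording each quotient:
9586 = 9·1029 + 325, so a_0 = 9
1029 = 3·325 + 54, so a_1 = 3
325 = 6·54 + 1, so a_2 = 6
54 = 54·1 + 0, so a_3 = 54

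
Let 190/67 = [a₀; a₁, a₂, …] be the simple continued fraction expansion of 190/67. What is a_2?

5

Repeatedly divide and take the remainder:
190 ÷ 67 → quotient 2, remainder 56
67 ÷ 56 → quotient 1, remainder 11
56 ÷ 11 → quotient 5, remainder 1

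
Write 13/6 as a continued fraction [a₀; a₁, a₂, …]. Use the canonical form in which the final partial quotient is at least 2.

[2; 6]

⌊13/6⌋ = 2, remainder 1
⌊6/1⌋ = 6, remainder 0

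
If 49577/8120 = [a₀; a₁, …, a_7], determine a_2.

2

49577 = 6·8120 + 857, so a_0 = 6
8120 = 9·857 + 407, so a_1 = 9
857 = 2·407 + 43, so a_2 = 2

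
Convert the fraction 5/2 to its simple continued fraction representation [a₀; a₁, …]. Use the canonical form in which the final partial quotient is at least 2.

⌊5/2⌋ = 2, remainder 1
⌊2/1⌋ = 2, remainder 0

[2; 2]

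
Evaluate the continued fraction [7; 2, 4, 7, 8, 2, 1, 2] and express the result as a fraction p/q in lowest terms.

Build up convergents one term at a time:
a_0 = 7: 7/1
a_1 = 2: 15/2
a_2 = 4: 67/9
a_3 = 7: 484/65
a_4 = 8: 3939/529
a_5 = 2: 8362/1123
a_6 = 1: 12301/1652
a_7 = 2: 32964/4427

32964/4427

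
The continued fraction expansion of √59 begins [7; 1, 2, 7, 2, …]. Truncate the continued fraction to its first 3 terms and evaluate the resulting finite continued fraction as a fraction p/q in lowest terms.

23/3

Work from the innermost term outward:
Start with 2.
1 + 1/(2/1) = 1 + 1/2 = 3/2
7 + 1/(3/2) = 7 + 2/3 = 23/3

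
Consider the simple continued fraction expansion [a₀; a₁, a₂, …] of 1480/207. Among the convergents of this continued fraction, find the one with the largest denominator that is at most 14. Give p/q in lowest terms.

a_0 = 7: 7/1  (≤ bound)
a_1 = 6: 43/6  (≤ bound)
a_2 = 1: 50/7  (≤ bound)
a_3 = 2: 143/20  (> 14, stop)

50/7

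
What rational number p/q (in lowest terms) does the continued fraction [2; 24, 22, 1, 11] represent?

13499/6612

Starting at the tail and folding back:
Start with 11.
1 + 1/(11/1) = 1 + 1/11 = 12/11
22 + 1/(12/11) = 22 + 11/12 = 275/12
24 + 1/(275/12) = 24 + 12/275 = 6612/275
2 + 1/(6612/275) = 2 + 275/6612 = 13499/6612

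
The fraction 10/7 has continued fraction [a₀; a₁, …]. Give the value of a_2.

Apply division with remainder until the remainder is 0:
⌊10/7⌋ = 1, remainder 3
⌊7/3⌋ = 2, remainder 1
⌊3/1⌋ = 3, remainder 0

3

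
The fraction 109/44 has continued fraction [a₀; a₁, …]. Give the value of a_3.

2

⌊109/44⌋ = 2, remainder 21
⌊44/21⌋ = 2, remainder 2
⌊21/2⌋ = 10, remainder 1
⌊2/1⌋ = 2, remainder 0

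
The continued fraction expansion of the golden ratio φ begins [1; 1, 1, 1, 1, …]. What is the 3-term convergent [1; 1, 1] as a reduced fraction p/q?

Start with 1.
1 + 1/(1/1) = 1 + 1/1 = 2/1
1 + 1/(2/1) = 1 + 1/2 = 3/2

3/2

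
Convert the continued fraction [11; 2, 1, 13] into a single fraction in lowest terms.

465/41

Build up convergents one term at a time:
a_0 = 11: 11/1
a_1 = 2: 23/2
a_2 = 1: 34/3
a_3 = 13: 465/41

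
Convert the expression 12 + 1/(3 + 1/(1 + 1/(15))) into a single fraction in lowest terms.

772/63

a_0 = 12: 12/1
a_1 = 3: 37/3
a_2 = 1: 49/4
a_3 = 15: 772/63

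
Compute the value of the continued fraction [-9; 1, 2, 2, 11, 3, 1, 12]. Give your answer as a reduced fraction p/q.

Build up convergents one term at a time:
a_0 = -9: -9/1
a_1 = 1: -8/1
a_2 = 2: -25/3
a_3 = 2: -58/7
a_4 = 11: -663/80
a_5 = 3: -2047/247
a_6 = 1: -2710/327
a_7 = 12: -34567/4171

-34567/4171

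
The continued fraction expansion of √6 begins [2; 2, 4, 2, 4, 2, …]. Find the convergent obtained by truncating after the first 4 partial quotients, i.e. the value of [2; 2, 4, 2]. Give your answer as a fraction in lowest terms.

49/20

Start with 2.
4 + 1/(2/1) = 4 + 1/2 = 9/2
2 + 1/(9/2) = 2 + 2/9 = 20/9
2 + 1/(20/9) = 2 + 9/20 = 49/20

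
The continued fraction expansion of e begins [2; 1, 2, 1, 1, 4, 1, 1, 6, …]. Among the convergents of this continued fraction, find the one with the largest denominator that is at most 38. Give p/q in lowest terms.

a_0 = 2: 2/1  (≤ bound)
a_1 = 1: 3/1  (≤ bound)
a_2 = 2: 8/3  (≤ bound)
a_3 = 1: 11/4  (≤ bound)
a_4 = 1: 19/7  (≤ bound)
a_5 = 4: 87/32  (≤ bound)
a_6 = 1: 106/39  (> 38, stop)

87/32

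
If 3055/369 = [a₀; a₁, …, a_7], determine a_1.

⌊3055/369⌋ = 8, remainder 103
⌊369/103⌋ = 3, remainder 60

3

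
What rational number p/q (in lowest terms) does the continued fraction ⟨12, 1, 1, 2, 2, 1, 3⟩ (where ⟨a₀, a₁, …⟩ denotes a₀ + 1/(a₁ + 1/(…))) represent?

Collapse the nested fraction from the inside out:
Start with 3.
1 + 1/(3/1) = 1 + 1/3 = 4/3
2 + 1/(4/3) = 2 + 3/4 = 11/4
2 + 1/(11/4) = 2 + 4/11 = 26/11
1 + 1/(26/11) = 1 + 11/26 = 37/26
1 + 1/(37/26) = 1 + 26/37 = 63/37
12 + 1/(63/37) = 12 + 37/63 = 793/63

793/63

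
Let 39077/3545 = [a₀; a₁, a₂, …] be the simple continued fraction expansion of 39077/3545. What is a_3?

3

39077 ÷ 3545 → quotient 11, remainder 82
3545 ÷ 82 → quotient 43, remainder 19
82 ÷ 19 → quotient 4, remainder 6
19 ÷ 6 → quotient 3, remainder 1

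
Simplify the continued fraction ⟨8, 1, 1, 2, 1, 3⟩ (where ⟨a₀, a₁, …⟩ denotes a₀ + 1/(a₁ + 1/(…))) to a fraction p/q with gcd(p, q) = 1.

223/26

Start with 3.
1 + 1/(3/1) = 1 + 1/3 = 4/3
2 + 1/(4/3) = 2 + 3/4 = 11/4
1 + 1/(11/4) = 1 + 4/11 = 15/11
1 + 1/(15/11) = 1 + 11/15 = 26/15
8 + 1/(26/15) = 8 + 15/26 = 223/26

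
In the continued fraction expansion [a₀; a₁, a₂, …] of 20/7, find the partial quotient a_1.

1

20 ÷ 7 → quotient 2, remainder 6
7 ÷ 6 → quotient 1, remainder 1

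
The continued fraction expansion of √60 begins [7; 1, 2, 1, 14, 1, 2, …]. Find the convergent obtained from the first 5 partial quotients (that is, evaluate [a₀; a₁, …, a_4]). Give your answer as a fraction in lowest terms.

457/59

a_0 = 7: 7/1
a_1 = 1: 8/1
a_2 = 2: 23/3
a_3 = 1: 31/4
a_4 = 14: 457/59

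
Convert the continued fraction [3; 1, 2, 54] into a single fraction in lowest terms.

598/163

Start with 54.
2 + 1/(54/1) = 2 + 1/54 = 109/54
1 + 1/(109/54) = 1 + 54/109 = 163/109
3 + 1/(163/109) = 3 + 109/163 = 598/163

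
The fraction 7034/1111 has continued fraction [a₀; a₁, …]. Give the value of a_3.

1

⌊7034/1111⌋ = 6, remainder 368
⌊1111/368⌋ = 3, remainder 7
⌊368/7⌋ = 52, remainder 4
⌊7/4⌋ = 1, remainder 3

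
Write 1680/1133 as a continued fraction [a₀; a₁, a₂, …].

1680 ÷ 1133 → quotient 1, remainder 547
1133 ÷ 547 → quotient 2, remainder 39
547 ÷ 39 → quotient 14, remainder 1
39 ÷ 1 → quotient 39, remainder 0

[1; 2, 14, 39]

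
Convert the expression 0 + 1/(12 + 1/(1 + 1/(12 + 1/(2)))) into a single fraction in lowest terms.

27/349

a_0 = 0: 0/1
a_1 = 12: 1/12
a_2 = 1: 1/13
a_3 = 12: 13/168
a_4 = 2: 27/349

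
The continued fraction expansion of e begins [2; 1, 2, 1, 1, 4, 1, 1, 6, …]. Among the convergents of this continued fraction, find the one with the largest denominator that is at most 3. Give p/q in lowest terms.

8/3

a_0 = 2: 2/1  (≤ bound)
a_1 = 1: 3/1  (≤ bound)
a_2 = 2: 8/3  (≤ bound)
a_3 = 1: 11/4  (> 3, stop)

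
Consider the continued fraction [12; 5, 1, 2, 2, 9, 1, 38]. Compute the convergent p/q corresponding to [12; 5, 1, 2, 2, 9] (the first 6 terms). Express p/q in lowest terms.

a_0 = 12: 12/1
a_1 = 5: 61/5
a_2 = 1: 73/6
a_3 = 2: 207/17
a_4 = 2: 487/40
a_5 = 9: 4590/377

4590/377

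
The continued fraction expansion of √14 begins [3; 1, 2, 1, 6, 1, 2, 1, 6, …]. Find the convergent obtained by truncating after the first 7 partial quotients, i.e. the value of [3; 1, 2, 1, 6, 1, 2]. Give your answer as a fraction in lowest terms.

333/89

Build up convergents one term at a time:
a_0 = 3: 3/1
a_1 = 1: 4/1
a_2 = 2: 11/3
a_3 = 1: 15/4
a_4 = 6: 101/27
a_5 = 1: 116/31
a_6 = 2: 333/89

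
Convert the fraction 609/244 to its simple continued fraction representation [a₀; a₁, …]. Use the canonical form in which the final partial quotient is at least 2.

Run the Euclidean algorithm, recording each quotient:
609 = 2·244 + 121, so a_0 = 2
244 = 2·121 + 2, so a_1 = 2
121 = 60·2 + 1, so a_2 = 60
2 = 2·1 + 0, so a_3 = 2

[2; 2, 60, 2]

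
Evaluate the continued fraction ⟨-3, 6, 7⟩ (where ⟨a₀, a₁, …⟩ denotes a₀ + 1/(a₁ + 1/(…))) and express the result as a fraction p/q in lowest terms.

Start with 7.
6 + 1/(7/1) = 6 + 1/7 = 43/7
-3 + 1/(43/7) = -3 + 7/43 = -122/43

-122/43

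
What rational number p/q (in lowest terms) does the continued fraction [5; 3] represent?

16/3

Start with 3.
5 + 1/(3/1) = 5 + 1/3 = 16/3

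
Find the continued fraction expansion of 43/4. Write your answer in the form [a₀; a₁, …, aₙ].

⌊43/4⌋ = 10, remainder 3
⌊4/3⌋ = 1, remainder 1
⌊3/1⌋ = 3, remainder 0

[10; 1, 3]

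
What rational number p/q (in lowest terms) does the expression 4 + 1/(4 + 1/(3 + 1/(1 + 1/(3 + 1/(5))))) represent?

1427/337

Starting at the tail and folding back:
Start with 5.
3 + 1/(5/1) = 3 + 1/5 = 16/5
1 + 1/(16/5) = 1 + 5/16 = 21/16
3 + 1/(21/16) = 3 + 16/21 = 79/21
4 + 1/(79/21) = 4 + 21/79 = 337/79
4 + 1/(337/79) = 4 + 79/337 = 1427/337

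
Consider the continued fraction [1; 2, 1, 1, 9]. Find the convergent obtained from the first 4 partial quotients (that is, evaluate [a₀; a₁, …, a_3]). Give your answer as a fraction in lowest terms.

Work from the innermost term outward:
Start with 1.
1 + 1/(1/1) = 1 + 1/1 = 2/1
2 + 1/(2/1) = 2 + 1/2 = 5/2
1 + 1/(5/2) = 1 + 2/5 = 7/5

7/5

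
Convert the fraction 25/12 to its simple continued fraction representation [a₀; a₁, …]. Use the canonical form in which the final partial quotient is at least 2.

[2; 12]

Repeatedly divide and take the remainder:
25 = 2·12 + 1, so a_0 = 2
12 = 12·1 + 0, so a_1 = 12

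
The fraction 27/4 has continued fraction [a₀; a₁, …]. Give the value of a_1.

27 = 6·4 + 3, so a_0 = 6
4 = 1·3 + 1, so a_1 = 1

1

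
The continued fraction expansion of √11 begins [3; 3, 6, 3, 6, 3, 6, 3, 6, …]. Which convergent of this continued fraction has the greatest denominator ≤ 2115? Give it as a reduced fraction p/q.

a_0 = 3: 3/1  (≤ bound)
a_1 = 3: 10/3  (≤ bound)
a_2 = 6: 63/19  (≤ bound)
a_3 = 3: 199/60  (≤ bound)
a_4 = 6: 1257/379  (≤ bound)
a_5 = 3: 3970/1197  (≤ bound)
a_6 = 6: 25077/7561  (> 2115, stop)

3970/1197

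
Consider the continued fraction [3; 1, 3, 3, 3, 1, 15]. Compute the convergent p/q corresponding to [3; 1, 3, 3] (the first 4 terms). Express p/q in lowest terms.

49/13

a_0 = 3: 3/1
a_1 = 1: 4/1
a_2 = 3: 15/4
a_3 = 3: 49/13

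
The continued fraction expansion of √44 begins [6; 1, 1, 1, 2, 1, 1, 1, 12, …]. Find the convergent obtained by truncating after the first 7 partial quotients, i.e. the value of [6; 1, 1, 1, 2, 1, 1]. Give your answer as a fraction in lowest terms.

Use the convergent recurrence hₖ = aₖ·hₖ₋₁ + hₖ₋₂ (and likewise for the denominators kₖ):
a_0 = 6: 6/1
a_1 = 1: 7/1
a_2 = 1: 13/2
a_3 = 1: 20/3
a_4 = 2: 53/8
a_5 = 1: 73/11
a_6 = 1: 126/19

126/19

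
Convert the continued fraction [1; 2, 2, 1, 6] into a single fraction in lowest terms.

67/47

Work from the innermost term outward:
Start with 6.
1 + 1/(6/1) = 1 + 1/6 = 7/6
2 + 1/(7/6) = 2 + 6/7 = 20/7
2 + 1/(20/7) = 2 + 7/20 = 47/20
1 + 1/(47/20) = 1 + 20/47 = 67/47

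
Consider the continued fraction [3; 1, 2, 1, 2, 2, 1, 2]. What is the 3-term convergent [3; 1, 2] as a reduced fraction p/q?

11/3

Work from the innermost term outward:
Start with 2.
1 + 1/(2/1) = 1 + 1/2 = 3/2
3 + 1/(3/2) = 3 + 2/3 = 11/3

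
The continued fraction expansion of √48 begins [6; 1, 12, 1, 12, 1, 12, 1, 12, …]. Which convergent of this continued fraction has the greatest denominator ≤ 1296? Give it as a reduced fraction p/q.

List convergents until the denominator exceeds the bound:
a_0 = 6: 6/1  (≤ bound)
a_1 = 1: 7/1  (≤ bound)
a_2 = 12: 90/13  (≤ bound)
a_3 = 1: 97/14  (≤ bound)
a_4 = 12: 1254/181  (≤ bound)
a_5 = 1: 1351/195  (≤ bound)
a_6 = 12: 17466/2521  (> 1296, stop)

1351/195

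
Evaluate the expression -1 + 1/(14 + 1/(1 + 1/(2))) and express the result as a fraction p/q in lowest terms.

-41/44

a_0 = -1: -1/1
a_1 = 14: -13/14
a_2 = 1: -14/15
a_3 = 2: -41/44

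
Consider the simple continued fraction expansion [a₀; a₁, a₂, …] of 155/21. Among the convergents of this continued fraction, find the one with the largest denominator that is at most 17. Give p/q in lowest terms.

59/8

a_0 = 7: 7/1  (≤ bound)
a_1 = 2: 15/2  (≤ bound)
a_2 = 1: 22/3  (≤ bound)
a_3 = 1: 37/5  (≤ bound)
a_4 = 1: 59/8  (≤ bound)
a_5 = 2: 155/21  (> 17, stop)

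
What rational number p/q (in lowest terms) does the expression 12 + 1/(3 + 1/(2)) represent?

86/7

Start with 2.
3 + 1/(2/1) = 3 + 1/2 = 7/2
12 + 1/(7/2) = 12 + 2/7 = 86/7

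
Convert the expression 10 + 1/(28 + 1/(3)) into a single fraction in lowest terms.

853/85

Build up convergents one term at a time:
a_0 = 10: 10/1
a_1 = 28: 281/28
a_2 = 3: 853/85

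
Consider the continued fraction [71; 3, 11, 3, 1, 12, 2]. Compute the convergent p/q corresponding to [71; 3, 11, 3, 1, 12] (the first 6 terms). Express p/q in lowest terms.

Build up convergents one term at a time:
a_0 = 71: 71/1
a_1 = 3: 214/3
a_2 = 11: 2425/34
a_3 = 3: 7489/105
a_4 = 1: 9914/139
a_5 = 12: 126457/1773

126457/1773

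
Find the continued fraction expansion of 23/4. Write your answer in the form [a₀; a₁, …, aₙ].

[5; 1, 3]

⌊23/4⌋ = 5, remainder 3
⌊4/3⌋ = 1, remainder 1
⌊3/1⌋ = 3, remainder 0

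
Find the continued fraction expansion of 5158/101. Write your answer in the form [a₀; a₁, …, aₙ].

[51; 14, 2, 3]

5158 ÷ 101 → quotient 51, remainder 7
101 ÷ 7 → quotient 14, remainder 3
7 ÷ 3 → quotient 2, remainder 1
3 ÷ 1 → quotient 3, remainder 0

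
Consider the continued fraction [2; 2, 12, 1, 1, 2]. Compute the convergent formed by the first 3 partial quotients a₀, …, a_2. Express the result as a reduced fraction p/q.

Start with 12.
2 + 1/(12/1) = 2 + 1/12 = 25/12
2 + 1/(25/12) = 2 + 12/25 = 62/25

62/25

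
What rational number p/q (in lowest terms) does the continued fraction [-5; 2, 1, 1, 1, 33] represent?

-1244/269

Start with 33.
1 + 1/(33/1) = 1 + 1/33 = 34/33
1 + 1/(34/33) = 1 + 33/34 = 67/34
1 + 1/(67/34) = 1 + 34/67 = 101/67
2 + 1/(101/67) = 2 + 67/101 = 269/101
-5 + 1/(269/101) = -5 + 101/269 = -1244/269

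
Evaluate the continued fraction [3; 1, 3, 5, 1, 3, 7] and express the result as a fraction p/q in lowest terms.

Compute successive convergents:
a_0 = 3: 3/1
a_1 = 1: 4/1
a_2 = 3: 15/4
a_3 = 5: 79/21
a_4 = 1: 94/25
a_5 = 3: 361/96
a_6 = 7: 2621/697

2621/697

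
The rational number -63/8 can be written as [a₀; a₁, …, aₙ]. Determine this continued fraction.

[-8; 8]

-63 ÷ 8 → quotient -8, remainder 1
8 ÷ 1 → quotient 8, remainder 0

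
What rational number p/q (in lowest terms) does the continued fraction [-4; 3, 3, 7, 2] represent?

-577/156

Start with 2.
7 + 1/(2/1) = 7 + 1/2 = 15/2
3 + 1/(15/2) = 3 + 2/15 = 47/15
3 + 1/(47/15) = 3 + 15/47 = 156/47
-4 + 1/(156/47) = -4 + 47/156 = -577/156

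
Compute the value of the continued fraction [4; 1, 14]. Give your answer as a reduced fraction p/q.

Build up convergents one term at a time:
a_0 = 4: 4/1
a_1 = 1: 5/1
a_2 = 14: 74/15

74/15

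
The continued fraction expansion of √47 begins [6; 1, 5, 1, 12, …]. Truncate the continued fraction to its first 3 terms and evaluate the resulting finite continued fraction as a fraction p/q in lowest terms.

41/6

Compute successive convergents:
a_0 = 6: 6/1
a_1 = 1: 7/1
a_2 = 5: 41/6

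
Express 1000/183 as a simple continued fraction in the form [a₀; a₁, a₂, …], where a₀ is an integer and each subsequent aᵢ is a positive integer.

Repeatedly divide and take the remainder:
⌊1000/183⌋ = 5, remainder 85
⌊183/85⌋ = 2, remainder 13
⌊85/13⌋ = 6, remainder 7
⌊13/7⌋ = 1, remainder 6
⌊7/6⌋ = 1, remainder 1
⌊6/1⌋ = 6, remainder 0

[5; 2, 6, 1, 1, 6]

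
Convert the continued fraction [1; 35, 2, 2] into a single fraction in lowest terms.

a_0 = 1: 1/1
a_1 = 35: 36/35
a_2 = 2: 73/71
a_3 = 2: 182/177

182/177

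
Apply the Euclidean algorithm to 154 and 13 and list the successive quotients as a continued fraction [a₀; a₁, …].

Apply division with remainder until the remainder is 0:
⌊154/13⌋ = 11, remainder 11
⌊13/11⌋ = 1, remainder 2
⌊11/2⌋ = 5, remainder 1
⌊2/1⌋ = 2, remainder 0

[11; 1, 5, 2]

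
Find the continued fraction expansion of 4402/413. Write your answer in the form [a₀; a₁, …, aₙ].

4402 = 10·413 + 272, so a_0 = 10
413 = 1·272 + 141, so a_1 = 1
272 = 1·141 + 131, so a_2 = 1
141 = 1·131 + 10, so a_3 = 1
131 = 13·10 + 1, so a_4 = 13
10 = 10·1 + 0, so a_5 = 10

[10; 1, 1, 1, 13, 10]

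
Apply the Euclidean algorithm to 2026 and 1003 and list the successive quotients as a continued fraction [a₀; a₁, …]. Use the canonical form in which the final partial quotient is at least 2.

[2; 50, 6, 1, 2]

2026 ÷ 1003 → quotient 2, remainder 20
1003 ÷ 20 → quotient 50, remainder 3
20 ÷ 3 → quotient 6, remainder 2
3 ÷ 2 → quotient 1, remainder 1
2 ÷ 1 → quotient 2, remainder 0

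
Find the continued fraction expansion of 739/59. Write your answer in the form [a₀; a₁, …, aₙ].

739 ÷ 59 → quotient 12, remainder 31
59 ÷ 31 → quotient 1, remainder 28
31 ÷ 28 → quotient 1, remainder 3
28 ÷ 3 → quotient 9, remainder 1
3 ÷ 1 → quotient 3, remainder 0

[12; 1, 1, 9, 3]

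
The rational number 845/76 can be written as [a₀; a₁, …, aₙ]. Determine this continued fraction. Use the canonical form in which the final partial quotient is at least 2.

⌊845/76⌋ = 11, remainder 9
⌊76/9⌋ = 8, remainder 4
⌊9/4⌋ = 2, remainder 1
⌊4/1⌋ = 4, remainder 0

[11; 8, 2, 4]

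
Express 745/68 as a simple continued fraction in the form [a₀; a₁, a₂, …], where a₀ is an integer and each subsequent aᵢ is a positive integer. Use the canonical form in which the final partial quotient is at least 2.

⌊745/68⌋ = 10, remainder 65
⌊68/65⌋ = 1, remainder 3
⌊65/3⌋ = 21, remainder 2
⌊3/2⌋ = 1, remainder 1
⌊2/1⌋ = 2, remainder 0

[10; 1, 21, 1, 2]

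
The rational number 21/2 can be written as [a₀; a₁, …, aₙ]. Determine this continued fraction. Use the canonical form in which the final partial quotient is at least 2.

Repeatedly divide and take the remainder:
⌊21/2⌋ = 10, remainder 1
⌊2/1⌋ = 2, remainder 0

[10; 2]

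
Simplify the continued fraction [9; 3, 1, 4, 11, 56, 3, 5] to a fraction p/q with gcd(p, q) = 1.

Start with 5.
3 + 1/(5/1) = 3 + 1/5 = 16/5
56 + 1/(16/5) = 56 + 5/16 = 901/16
11 + 1/(901/16) = 11 + 16/901 = 9927/901
4 + 1/(9927/901) = 4 + 901/9927 = 40609/9927
1 + 1/(40609/9927) = 1 + 9927/40609 = 50536/40609
3 + 1/(50536/40609) = 3 + 40609/50536 = 192217/50536
9 + 1/(192217/50536) = 9 + 50536/192217 = 1780489/192217

1780489/192217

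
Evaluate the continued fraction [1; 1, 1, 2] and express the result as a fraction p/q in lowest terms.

Compute successive convergents:
a_0 = 1: 1/1
a_1 = 1: 2/1
a_2 = 1: 3/2
a_3 = 2: 8/5

8/5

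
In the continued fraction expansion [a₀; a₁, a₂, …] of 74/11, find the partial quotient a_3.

Run the Euclidean algorithm, recording each quotient:
74 = 6·11 + 8, so a_0 = 6
11 = 1·8 + 3, so a_1 = 1
8 = 2·3 + 2, so a_2 = 2
3 = 1·2 + 1, so a_3 = 1

1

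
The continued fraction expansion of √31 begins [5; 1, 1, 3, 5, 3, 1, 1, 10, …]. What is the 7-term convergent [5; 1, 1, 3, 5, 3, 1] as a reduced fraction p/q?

863/155

Use the convergent recurrence hₖ = aₖ·hₖ₋₁ + hₖ₋₂ (and likewise for the denominators kₖ):
a_0 = 5: 5/1
a_1 = 1: 6/1
a_2 = 1: 11/2
a_3 = 3: 39/7
a_4 = 5: 206/37
a_5 = 3: 657/118
a_6 = 1: 863/155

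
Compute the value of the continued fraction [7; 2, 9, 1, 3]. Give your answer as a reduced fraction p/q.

613/82

Compute successive convergents:
a_0 = 7: 7/1
a_1 = 2: 15/2
a_2 = 9: 142/19
a_3 = 1: 157/21
a_4 = 3: 613/82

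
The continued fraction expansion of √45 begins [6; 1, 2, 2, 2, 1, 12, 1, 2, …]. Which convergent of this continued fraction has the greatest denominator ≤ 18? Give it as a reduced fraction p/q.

a_0 = 6: 6/1  (≤ bound)
a_1 = 1: 7/1  (≤ bound)
a_2 = 2: 20/3  (≤ bound)
a_3 = 2: 47/7  (≤ bound)
a_4 = 2: 114/17  (≤ bound)
a_5 = 1: 161/24  (> 18, stop)

114/17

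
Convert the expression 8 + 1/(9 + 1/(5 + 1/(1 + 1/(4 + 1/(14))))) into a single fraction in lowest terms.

30644/3779

Starting at the tail and folding back:
Start with 14.
4 + 1/(14/1) = 4 + 1/14 = 57/14
1 + 1/(57/14) = 1 + 14/57 = 71/57
5 + 1/(71/57) = 5 + 57/71 = 412/71
9 + 1/(412/71) = 9 + 71/412 = 3779/412
8 + 1/(3779/412) = 8 + 412/3779 = 30644/3779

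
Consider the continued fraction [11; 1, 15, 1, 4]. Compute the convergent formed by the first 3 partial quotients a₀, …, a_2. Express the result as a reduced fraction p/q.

191/16

Start with 15.
1 + 1/(15/1) = 1 + 1/15 = 16/15
11 + 1/(16/15) = 11 + 15/16 = 191/16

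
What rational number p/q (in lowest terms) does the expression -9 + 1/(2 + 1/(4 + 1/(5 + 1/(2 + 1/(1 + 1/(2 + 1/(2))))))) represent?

Work from the innermost term outward:
Start with 2.
2 + 1/(2/1) = 2 + 1/2 = 5/2
1 + 1/(5/2) = 1 + 2/5 = 7/5
2 + 1/(7/5) = 2 + 5/7 = 19/7
5 + 1/(19/7) = 5 + 7/19 = 102/19
4 + 1/(102/19) = 4 + 19/102 = 427/102
2 + 1/(427/102) = 2 + 102/427 = 956/427
-9 + 1/(956/427) = -9 + 427/956 = -8177/956

-8177/956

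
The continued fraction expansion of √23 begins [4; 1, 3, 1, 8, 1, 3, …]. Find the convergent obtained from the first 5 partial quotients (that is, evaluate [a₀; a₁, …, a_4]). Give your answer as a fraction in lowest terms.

Collapse the nested fraction from the inside out:
Start with 8.
1 + 1/(8/1) = 1 + 1/8 = 9/8
3 + 1/(9/8) = 3 + 8/9 = 35/9
1 + 1/(35/9) = 1 + 9/35 = 44/35
4 + 1/(44/35) = 4 + 35/44 = 211/44

211/44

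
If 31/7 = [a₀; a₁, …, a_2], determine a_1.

31 ÷ 7 → quotient 4, remainder 3
7 ÷ 3 → quotient 2, remainder 1

2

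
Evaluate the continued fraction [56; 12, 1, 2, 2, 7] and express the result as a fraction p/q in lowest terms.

Use the convergent recurrence hₖ = aₖ·hₖ₋₁ + hₖ₋₂ (and likewise for the denominators kₖ):
a_0 = 56: 56/1
a_1 = 12: 673/12
a_2 = 1: 729/13
a_3 = 2: 2131/38
a_4 = 2: 4991/89
a_5 = 7: 37068/661

37068/661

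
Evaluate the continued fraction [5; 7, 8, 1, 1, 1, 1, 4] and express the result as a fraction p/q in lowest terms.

7243/1409

a_0 = 5: 5/1
a_1 = 7: 36/7
a_2 = 8: 293/57
a_3 = 1: 329/64
a_4 = 1: 622/121
a_5 = 1: 951/185
a_6 = 1: 1573/306
a_7 = 4: 7243/1409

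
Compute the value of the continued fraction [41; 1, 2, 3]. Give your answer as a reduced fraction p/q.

417/10

Start with 3.
2 + 1/(3/1) = 2 + 1/3 = 7/3
1 + 1/(7/3) = 1 + 3/7 = 10/7
41 + 1/(10/7) = 41 + 7/10 = 417/10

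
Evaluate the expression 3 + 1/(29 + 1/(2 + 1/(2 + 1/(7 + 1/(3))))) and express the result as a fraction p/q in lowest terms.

Starting at the tail and folding back:
Start with 3.
7 + 1/(3/1) = 7 + 1/3 = 22/3
2 + 1/(22/3) = 2 + 3/22 = 47/22
2 + 1/(47/22) = 2 + 22/47 = 116/47
29 + 1/(116/47) = 29 + 47/116 = 3411/116
3 + 1/(3411/116) = 3 + 116/3411 = 10349/3411

10349/3411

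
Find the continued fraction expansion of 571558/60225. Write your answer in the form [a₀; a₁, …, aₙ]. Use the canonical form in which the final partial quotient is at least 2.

571558 = 9·60225 + 29533, so a_0 = 9
60225 = 2·29533 + 1159, so a_1 = 2
29533 = 25·1159 + 558, so a_2 = 25
1159 = 2·558 + 43, so a_3 = 2
558 = 12·43 + 42, so a_4 = 12
43 = 1·42 + 1, so a_5 = 1
42 = 42·1 + 0, so a_6 = 42

[9; 2, 25, 2, 12, 1, 42]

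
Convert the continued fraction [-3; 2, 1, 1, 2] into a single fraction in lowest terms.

-34/13

a_0 = -3: -3/1
a_1 = 2: -5/2
a_2 = 1: -8/3
a_3 = 1: -13/5
a_4 = 2: -34/13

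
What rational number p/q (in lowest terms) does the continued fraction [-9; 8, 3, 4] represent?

-959/108

Start with 4.
3 + 1/(4/1) = 3 + 1/4 = 13/4
8 + 1/(13/4) = 8 + 4/13 = 108/13
-9 + 1/(108/13) = -9 + 13/108 = -959/108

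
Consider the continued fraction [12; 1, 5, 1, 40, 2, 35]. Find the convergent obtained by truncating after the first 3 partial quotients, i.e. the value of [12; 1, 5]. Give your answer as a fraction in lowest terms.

Start with 5.
1 + 1/(5/1) = 1 + 1/5 = 6/5
12 + 1/(6/5) = 12 + 5/6 = 77/6

77/6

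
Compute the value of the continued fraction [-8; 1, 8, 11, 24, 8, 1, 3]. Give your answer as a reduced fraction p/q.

-602324/84715

a_0 = -8: -8/1
a_1 = 1: -7/1
a_2 = 8: -64/9
a_3 = 11: -711/100
a_4 = 24: -17128/2409
a_5 = 8: -137735/19372
a_6 = 1: -154863/21781
a_7 = 3: -602324/84715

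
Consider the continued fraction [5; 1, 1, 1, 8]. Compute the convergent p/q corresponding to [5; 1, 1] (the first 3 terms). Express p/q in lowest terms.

11/2

Work from the innermost term outward:
Start with 1.
1 + 1/(1/1) = 1 + 1/1 = 2/1
5 + 1/(2/1) = 5 + 1/2 = 11/2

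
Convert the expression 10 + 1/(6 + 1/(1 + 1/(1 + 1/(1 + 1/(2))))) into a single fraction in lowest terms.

538/53

Compute successive convergents:
a_0 = 10: 10/1
a_1 = 6: 61/6
a_2 = 1: 71/7
a_3 = 1: 132/13
a_4 = 1: 203/20
a_5 = 2: 538/53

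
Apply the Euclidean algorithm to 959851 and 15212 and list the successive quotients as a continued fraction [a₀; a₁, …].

959851 = 63·15212 + 1495, so a_0 = 63
15212 = 10·1495 + 262, so a_1 = 10
1495 = 5·262 + 185, so a_2 = 5
262 = 1·185 + 77, so a_3 = 1
185 = 2·77 + 31, so a_4 = 2
77 = 2·31 + 15, so a_5 = 2
31 = 2·15 + 1, so a_6 = 2
15 = 15·1 + 0, so a_7 = 15

[63; 10, 5, 1, 2, 2, 2, 15]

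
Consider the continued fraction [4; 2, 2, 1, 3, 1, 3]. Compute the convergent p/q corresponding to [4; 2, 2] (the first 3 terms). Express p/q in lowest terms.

Start with 2.
2 + 1/(2/1) = 2 + 1/2 = 5/2
4 + 1/(5/2) = 4 + 2/5 = 22/5

22/5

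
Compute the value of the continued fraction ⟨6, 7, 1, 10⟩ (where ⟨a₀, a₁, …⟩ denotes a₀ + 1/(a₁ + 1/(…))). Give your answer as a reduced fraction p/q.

533/87

a_0 = 6: 6/1
a_1 = 7: 43/7
a_2 = 1: 49/8
a_3 = 10: 533/87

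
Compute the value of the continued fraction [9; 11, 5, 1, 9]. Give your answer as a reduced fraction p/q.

5990/659

Collapse the nested fraction from the inside out:
Start with 9.
1 + 1/(9/1) = 1 + 1/9 = 10/9
5 + 1/(10/9) = 5 + 9/10 = 59/10
11 + 1/(59/10) = 11 + 10/59 = 659/59
9 + 1/(659/59) = 9 + 59/659 = 5990/659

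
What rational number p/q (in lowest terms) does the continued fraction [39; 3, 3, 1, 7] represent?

3970/101

a_0 = 39: 39/1
a_1 = 3: 118/3
a_2 = 3: 393/10
a_3 = 1: 511/13
a_4 = 7: 3970/101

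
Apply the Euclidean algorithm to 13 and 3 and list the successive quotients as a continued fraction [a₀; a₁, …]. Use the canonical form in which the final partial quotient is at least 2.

[4; 3]

13 = 4·3 + 1, so a_0 = 4
3 = 3·1 + 0, so a_1 = 3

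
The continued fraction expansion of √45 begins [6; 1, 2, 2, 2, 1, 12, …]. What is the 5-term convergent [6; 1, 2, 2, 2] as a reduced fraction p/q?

a_0 = 6: 6/1
a_1 = 1: 7/1
a_2 = 2: 20/3
a_3 = 2: 47/7
a_4 = 2: 114/17

114/17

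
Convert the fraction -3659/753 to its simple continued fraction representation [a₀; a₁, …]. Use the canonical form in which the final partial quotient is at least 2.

[-5; 7, 9, 1, 1, 1, 3]

⌊-3659/753⌋ = -5, remainder 106
⌊753/106⌋ = 7, remainder 11
⌊106/11⌋ = 9, remainder 7
⌊11/7⌋ = 1, remainder 4
⌊7/4⌋ = 1, remainder 3
⌊4/3⌋ = 1, remainder 1
⌊3/1⌋ = 3, remainder 0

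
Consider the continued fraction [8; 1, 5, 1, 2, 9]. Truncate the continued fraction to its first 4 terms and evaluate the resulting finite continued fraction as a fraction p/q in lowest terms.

Work from the innermost term outward:
Start with 1.
5 + 1/(1/1) = 5 + 1/1 = 6/1
1 + 1/(6/1) = 1 + 1/6 = 7/6
8 + 1/(7/6) = 8 + 6/7 = 62/7

62/7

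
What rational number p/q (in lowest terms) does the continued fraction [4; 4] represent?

Start with 4.
4 + 1/(4/1) = 4 + 1/4 = 17/4

17/4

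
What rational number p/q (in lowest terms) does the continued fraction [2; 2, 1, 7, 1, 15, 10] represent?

9751/4156

Start with 10.
15 + 1/(10/1) = 15 + 1/10 = 151/10
1 + 1/(151/10) = 1 + 10/151 = 161/151
7 + 1/(161/151) = 7 + 151/161 = 1278/161
1 + 1/(1278/161) = 1 + 161/1278 = 1439/1278
2 + 1/(1439/1278) = 2 + 1278/1439 = 4156/1439
2 + 1/(4156/1439) = 2 + 1439/4156 = 9751/4156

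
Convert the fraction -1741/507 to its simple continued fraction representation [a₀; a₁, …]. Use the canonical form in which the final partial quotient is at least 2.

[-4; 1, 1, 3, 3, 1, 1, 9]

Repeatedly divide and take the remainder:
-1741 = -4·507 + 287, so a_0 = -4
507 = 1·287 + 220, so a_1 = 1
287 = 1·220 + 67, so a_2 = 1
220 = 3·67 + 19, so a_3 = 3
67 = 3·19 + 10, so a_4 = 3
19 = 1·10 + 9, so a_5 = 1
10 = 1·9 + 1, so a_6 = 1
9 = 9·1 + 0, so a_7 = 9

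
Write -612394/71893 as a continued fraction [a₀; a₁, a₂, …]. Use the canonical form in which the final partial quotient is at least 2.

[-9; 2, 13, 3, 2, 7, 50]

Run the Euclidean algorithm, recording each quotient:
-612394 ÷ 71893 → quotient -9, remainder 34643
71893 ÷ 34643 → quotient 2, remainder 2607
34643 ÷ 2607 → quotient 13, remainder 752
2607 ÷ 752 → quotient 3, remainder 351
752 ÷ 351 → quotient 2, remainder 50
351 ÷ 50 → quotient 7, remainder 1
50 ÷ 1 → quotient 50, remainder 0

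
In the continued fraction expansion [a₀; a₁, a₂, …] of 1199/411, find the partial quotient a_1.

1

1199 ÷ 411 → quotient 2, remainder 377
411 ÷ 377 → quotient 1, remainder 34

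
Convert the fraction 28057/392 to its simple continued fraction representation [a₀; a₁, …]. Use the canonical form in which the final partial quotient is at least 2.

[71; 1, 1, 2, 1, 7, 3, 2]

⌊28057/392⌋ = 71, remainder 225
⌊392/225⌋ = 1, remainder 167
⌊225/167⌋ = 1, remainder 58
⌊167/58⌋ = 2, remainder 51
⌊58/51⌋ = 1, remainder 7
⌊51/7⌋ = 7, remainder 2
⌊7/2⌋ = 3, remainder 1
⌊2/1⌋ = 2, remainder 0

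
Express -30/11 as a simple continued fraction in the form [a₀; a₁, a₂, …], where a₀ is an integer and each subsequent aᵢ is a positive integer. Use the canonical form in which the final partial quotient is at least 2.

Run the Euclidean algorithm, recording each quotient:
-30 = -3·11 + 3, so a_0 = -3
11 = 3·3 + 2, so a_1 = 3
3 = 1·2 + 1, so a_2 = 1
2 = 2·1 + 0, so a_3 = 2

[-3; 3, 1, 2]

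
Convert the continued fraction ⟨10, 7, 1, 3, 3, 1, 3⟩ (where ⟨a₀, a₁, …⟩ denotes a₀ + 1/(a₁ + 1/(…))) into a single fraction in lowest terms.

5034/497

Start with 3.
1 + 1/(3/1) = 1 + 1/3 = 4/3
3 + 1/(4/3) = 3 + 3/4 = 15/4
3 + 1/(15/4) = 3 + 4/15 = 49/15
1 + 1/(49/15) = 1 + 15/49 = 64/49
7 + 1/(64/49) = 7 + 49/64 = 497/64
10 + 1/(497/64) = 10 + 64/497 = 5034/497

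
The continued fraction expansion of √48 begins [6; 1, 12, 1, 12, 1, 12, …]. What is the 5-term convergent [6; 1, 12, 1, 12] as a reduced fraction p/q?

Start with 12.
1 + 1/(12/1) = 1 + 1/12 = 13/12
12 + 1/(13/12) = 12 + 12/13 = 168/13
1 + 1/(168/13) = 1 + 13/168 = 181/168
6 + 1/(181/168) = 6 + 168/181 = 1254/181

1254/181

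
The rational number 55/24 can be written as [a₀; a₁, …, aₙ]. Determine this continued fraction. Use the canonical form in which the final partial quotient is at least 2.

[2; 3, 2, 3]

55 = 2·24 + 7, so a_0 = 2
24 = 3·7 + 3, so a_1 = 3
7 = 2·3 + 1, so a_2 = 2
3 = 3·1 + 0, so a_3 = 3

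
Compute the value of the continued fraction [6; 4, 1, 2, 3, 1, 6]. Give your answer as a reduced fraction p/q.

2566/413

Use the convergent recurrence hₖ = aₖ·hₖ₋₁ + hₖ₋₂ (and likewise for the denominators kₖ):
a_0 = 6: 6/1
a_1 = 4: 25/4
a_2 = 1: 31/5
a_3 = 2: 87/14
a_4 = 3: 292/47
a_5 = 1: 379/61
a_6 = 6: 2566/413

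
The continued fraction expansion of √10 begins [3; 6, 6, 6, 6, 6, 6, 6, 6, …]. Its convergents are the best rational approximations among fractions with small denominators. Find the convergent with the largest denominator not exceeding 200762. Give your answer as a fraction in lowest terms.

a_0 = 3: 3/1  (≤ bound)
a_1 = 6: 19/6  (≤ bound)
a_2 = 6: 117/37  (≤ bound)
a_3 = 6: 721/228  (≤ bound)
a_4 = 6: 4443/1405  (≤ bound)
a_5 = 6: 27379/8658  (≤ bound)
a_6 = 6: 168717/53353  (≤ bound)
a_7 = 6: 1039681/328776  (> 200762, stop)

168717/53353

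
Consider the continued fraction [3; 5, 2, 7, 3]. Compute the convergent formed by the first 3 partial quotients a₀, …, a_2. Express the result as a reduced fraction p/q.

a_0 = 3: 3/1
a_1 = 5: 16/5
a_2 = 2: 35/11

35/11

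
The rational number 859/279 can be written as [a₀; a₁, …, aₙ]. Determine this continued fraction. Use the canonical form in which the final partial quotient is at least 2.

[3; 12, 1, 2, 7]

⌊859/279⌋ = 3, remainder 22
⌊279/22⌋ = 12, remainder 15
⌊22/15⌋ = 1, remainder 7
⌊15/7⌋ = 2, remainder 1
⌊7/1⌋ = 7, remainder 0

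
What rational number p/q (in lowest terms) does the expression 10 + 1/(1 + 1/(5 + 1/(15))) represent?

986/91

Work from the innermost term outward:
Start with 15.
5 + 1/(15/1) = 5 + 1/15 = 76/15
1 + 1/(76/15) = 1 + 15/76 = 91/76
10 + 1/(91/76) = 10 + 76/91 = 986/91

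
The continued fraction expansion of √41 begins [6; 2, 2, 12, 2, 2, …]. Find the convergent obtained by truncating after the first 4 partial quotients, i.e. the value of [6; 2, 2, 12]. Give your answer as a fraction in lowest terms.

Use the convergent recurrence hₖ = aₖ·hₖ₋₁ + hₖ₋₂ (and likewise for the denominators kₖ):
a_0 = 6: 6/1
a_1 = 2: 13/2
a_2 = 2: 32/5
a_3 = 12: 397/62

397/62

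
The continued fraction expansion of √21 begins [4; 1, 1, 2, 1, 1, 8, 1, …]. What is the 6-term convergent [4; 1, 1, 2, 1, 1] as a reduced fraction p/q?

a_0 = 4: 4/1
a_1 = 1: 5/1
a_2 = 1: 9/2
a_3 = 2: 23/5
a_4 = 1: 32/7
a_5 = 1: 55/12

55/12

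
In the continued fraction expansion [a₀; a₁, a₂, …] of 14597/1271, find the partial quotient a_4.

3

Run the Euclidean algorithm, recording each quotient:
14597 ÷ 1271 → quotient 11, remainder 616
1271 ÷ 616 → quotient 2, remainder 39
616 ÷ 39 → quotient 15, remainder 31
39 ÷ 31 → quotient 1, remainder 8
31 ÷ 8 → quotient 3, remainder 7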